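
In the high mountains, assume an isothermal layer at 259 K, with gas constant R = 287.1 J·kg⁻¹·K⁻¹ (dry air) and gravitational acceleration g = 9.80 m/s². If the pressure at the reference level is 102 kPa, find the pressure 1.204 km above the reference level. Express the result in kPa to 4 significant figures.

Scale height: H = RT/g = 287.1 × 259 / 9.80 = 7587.6 m.
Barometric formula: P = P₀ exp(−z/H).
z/H = 1204.0/7587.6 = 0.15868; exp(−0.15868) = 0.85327.
P = 102 × 0.85327 = 87.034 kPa.

P ≈ 87.03 kPa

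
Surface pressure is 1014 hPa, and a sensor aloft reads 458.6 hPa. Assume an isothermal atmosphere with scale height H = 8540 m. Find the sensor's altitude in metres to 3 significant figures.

Invert the barometric formula: z = H ln(P₀/P).
P₀/P = 1014/458.6 = 2.2111; ln(2.2111) = 0.79349.
z = 8540.0 × 0.79349 = 6776.4 m.

z ≈ 6780 m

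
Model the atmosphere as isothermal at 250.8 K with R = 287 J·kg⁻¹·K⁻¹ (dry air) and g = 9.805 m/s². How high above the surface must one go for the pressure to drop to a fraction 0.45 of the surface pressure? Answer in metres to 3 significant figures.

z ≈ 5860 m

Scale height: H = RT/g = 287 × 250.8 / 9.805 = 7341.1 m.
Set P/P₀ = exp(−z/H) = 0.45, so z = −H ln(0.45).
−ln(0.45) = 0.79851; z = 7341.1 × 0.79851 = 5861.9 m.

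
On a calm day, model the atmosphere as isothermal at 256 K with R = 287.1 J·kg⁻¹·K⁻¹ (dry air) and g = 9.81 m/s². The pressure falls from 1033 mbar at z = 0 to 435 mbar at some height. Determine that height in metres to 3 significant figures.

Scale height: H = RT/g = 287.1 × 256 / 9.81 = 7492.1 m.
Invert the barometric formula: z = H ln(P₀/P).
P₀/P = 1033/435 = 2.3747; ln(2.3747) = 0.86487.
z = 7492.1 × 0.86487 = 6479.7 m.

z ≈ 6480 m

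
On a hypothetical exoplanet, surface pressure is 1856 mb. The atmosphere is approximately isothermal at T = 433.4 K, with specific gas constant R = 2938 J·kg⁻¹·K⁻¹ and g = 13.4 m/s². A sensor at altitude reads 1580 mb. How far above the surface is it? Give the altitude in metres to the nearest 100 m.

z ≈ 15300 m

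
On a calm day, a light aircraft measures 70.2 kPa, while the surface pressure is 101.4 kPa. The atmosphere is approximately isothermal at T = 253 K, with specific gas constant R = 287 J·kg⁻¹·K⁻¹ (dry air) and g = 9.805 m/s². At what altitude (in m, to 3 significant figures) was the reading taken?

Scale height: H = RT/g = 287 × 253 / 9.805 = 7405.5 m.
Invert the barometric formula: z = H ln(P₀/P).
P₀/P = 101.4/70.2 = 1.4444; ln(1.4444) = 0.36769.
z = 7405.5 × 0.36769 = 2722.9 m.

z ≈ 2720 m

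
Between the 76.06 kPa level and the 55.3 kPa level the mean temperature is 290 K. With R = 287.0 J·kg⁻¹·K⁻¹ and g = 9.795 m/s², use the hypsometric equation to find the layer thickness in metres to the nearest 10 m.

Hypsometric equation: Δz = (R T̄/g) ln(P₁/P₂).
R T̄/g = 287.0 × 290 / 9.795 = 8497.2 m.
ln(76.06/55.3) = ln(1.3754) = 0.31874.
Δz = 8497.2 × 0.31874 = 2708.4 m.

Δz ≈ 2710 m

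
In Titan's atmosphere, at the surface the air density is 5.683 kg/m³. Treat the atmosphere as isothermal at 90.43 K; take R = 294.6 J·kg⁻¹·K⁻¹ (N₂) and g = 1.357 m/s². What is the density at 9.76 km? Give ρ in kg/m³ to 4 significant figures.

ρ ≈ 3.457 kg/m³

Scale height: H = RT/g = 294.6 × 90.43 / 1.357 = 19632 m.
In an isothermal atmosphere, density decays like pressure: ρ = ρ₀ exp(−z/H).
z/H = 9760.0/19632 = 0.49715; exp(−0.49715) = 0.60826.
ρ = 5.683 × 0.60826 = 3.4567 kg/m³.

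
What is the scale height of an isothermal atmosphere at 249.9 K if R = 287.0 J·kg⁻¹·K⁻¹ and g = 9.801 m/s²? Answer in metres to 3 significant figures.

H ≈ 7320 m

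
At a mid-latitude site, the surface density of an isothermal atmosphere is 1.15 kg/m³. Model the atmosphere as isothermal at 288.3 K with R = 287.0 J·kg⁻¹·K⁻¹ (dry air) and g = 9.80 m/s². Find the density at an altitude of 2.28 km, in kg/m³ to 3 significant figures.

Scale height: H = RT/g = 287.0 × 288.3 / 9.80 = 8443.1 m.
In an isothermal atmosphere, density decays like pressure: ρ = ρ₀ exp(−z/H).
z/H = 2280.0/8443.1 = 0.27004; exp(−0.27004) = 0.76335.
ρ = 1.15 × 0.76335 = 0.87785 kg/m³.

ρ ≈ 0.878 kg/m³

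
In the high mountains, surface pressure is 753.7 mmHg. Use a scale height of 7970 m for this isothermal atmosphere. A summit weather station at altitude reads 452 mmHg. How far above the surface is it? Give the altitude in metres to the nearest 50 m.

z ≈ 4100 m

Invert the barometric formula: z = H ln(P₀/P).
P₀/P = 753.7/452 = 1.6675; ln(1.6675) = 0.51133.
z = 7970.0 × 0.51133 = 4075.3 m.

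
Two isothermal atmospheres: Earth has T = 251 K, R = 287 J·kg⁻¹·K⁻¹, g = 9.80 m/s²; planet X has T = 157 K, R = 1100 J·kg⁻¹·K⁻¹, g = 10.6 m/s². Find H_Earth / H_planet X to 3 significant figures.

H = RT/g for each body.
H_Earth = 287 × 251 / 9.80 = 7350.7 m.
H_planet X = 1100 × 157 / 10.6 = 16292 m.
H_Earth/H_planet X = 7350.7/16292 = 0.45118.

H_Earth/H_planet X ≈ 0.451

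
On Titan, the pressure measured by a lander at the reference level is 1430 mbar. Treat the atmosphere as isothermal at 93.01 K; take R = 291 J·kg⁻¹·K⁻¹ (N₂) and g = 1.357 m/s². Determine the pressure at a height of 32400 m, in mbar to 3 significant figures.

Scale height: H = RT/g = 291 × 93.01 / 1.357 = 19945 m.
Barometric formula: P = P₀ exp(−z/H).
z/H = 32400/19945 = 1.6245; exp(−1.6245) = 0.19701.
P = 1430 × 0.19701 = 281.72 mbar.

P ≈ 282 mbar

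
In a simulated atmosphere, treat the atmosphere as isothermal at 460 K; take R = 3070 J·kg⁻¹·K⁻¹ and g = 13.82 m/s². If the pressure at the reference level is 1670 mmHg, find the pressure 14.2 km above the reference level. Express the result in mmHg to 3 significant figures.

P ≈ 1450 mmHg

Scale height: H = RT/g = 3070 × 460 / 13.82 = 102190 m.
Barometric formula: P = P₀ exp(−z/H).
z/H = 14200/102190 = 0.13896; exp(−0.13896) = 0.87026.
P = 1670 × 0.87026 = 1453.3 mmHg.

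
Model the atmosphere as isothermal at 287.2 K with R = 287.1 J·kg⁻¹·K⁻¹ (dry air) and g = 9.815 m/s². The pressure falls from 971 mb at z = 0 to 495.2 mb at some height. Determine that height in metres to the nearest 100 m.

z ≈ 5700 m

Scale height: H = RT/g = 287.1 × 287.2 / 9.815 = 8400.9 m.
Invert the barometric formula: z = H ln(P₀/P).
P₀/P = 971/495.2 = 1.9608; ln(1.9608) = 0.67335.
z = 8400.9 × 0.67335 = 5656.7 m.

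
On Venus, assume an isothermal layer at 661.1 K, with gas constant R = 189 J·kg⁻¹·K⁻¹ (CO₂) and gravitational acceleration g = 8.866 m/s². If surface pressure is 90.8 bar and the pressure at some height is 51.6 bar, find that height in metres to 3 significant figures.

Scale height: H = RT/g = 189 × 661.1 / 8.866 = 14093 m.
Invert the barometric formula: z = H ln(P₀/P).
P₀/P = 90.8/51.6 = 1.7597; ln(1.7597) = 0.56514.
z = 14093 × 0.56514 = 7964.5 m.

z ≈ 7960 m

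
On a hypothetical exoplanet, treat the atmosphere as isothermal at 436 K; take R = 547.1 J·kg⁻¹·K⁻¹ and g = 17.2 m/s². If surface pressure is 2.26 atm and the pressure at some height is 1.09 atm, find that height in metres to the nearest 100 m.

Scale height: H = RT/g = 547.1 × 436 / 17.2 = 13868 m.
Invert the barometric formula: z = H ln(P₀/P).
P₀/P = 2.26/1.09 = 2.0734; ln(2.0734) = 0.72919.
z = 13868 × 0.72919 = 10112 m.

z ≈ 10100 m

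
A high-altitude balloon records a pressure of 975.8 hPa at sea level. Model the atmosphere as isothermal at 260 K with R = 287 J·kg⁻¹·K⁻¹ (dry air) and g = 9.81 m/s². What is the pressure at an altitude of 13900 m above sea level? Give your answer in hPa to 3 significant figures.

P ≈ 157 hPa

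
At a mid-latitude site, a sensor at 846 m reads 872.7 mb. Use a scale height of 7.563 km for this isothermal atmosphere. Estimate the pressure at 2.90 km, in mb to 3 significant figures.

P ≈ 665 mb

Between two levels, P₂ = P₁ exp(−Δz/H) with Δz = z₂ − z₁.
Δz = 2900.0 − 846.00 = 2054.0 m; Δz/H = 2054.0/7563.0 = 0.27159.
P₂ = 872.7 × exp(−0.27159) = 872.7 × 0.76217 = 665.15 mb.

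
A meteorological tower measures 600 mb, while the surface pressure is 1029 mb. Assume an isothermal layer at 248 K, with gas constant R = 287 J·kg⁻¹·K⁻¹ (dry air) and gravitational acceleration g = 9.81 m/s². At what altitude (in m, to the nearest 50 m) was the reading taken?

Scale height: H = RT/g = 287 × 248 / 9.81 = 7255.5 m.
Invert the barometric formula: z = H ln(P₀/P).
P₀/P = 1029/600 = 1.7150; ln(1.7150) = 0.53941.
z = 7255.5 × 0.53941 = 3913.7 m.

z ≈ 3900 m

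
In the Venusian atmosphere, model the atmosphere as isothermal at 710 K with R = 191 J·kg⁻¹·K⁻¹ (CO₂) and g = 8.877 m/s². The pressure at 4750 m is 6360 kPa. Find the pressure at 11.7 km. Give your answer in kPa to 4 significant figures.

Scale height: H = RT/g = 191 × 710 / 8.877 = 15277 m.
Between two levels, P₂ = P₁ exp(−Δz/H) with Δz = z₂ − z₁.
Δz = 11700 − 4750.0 = 6950.0 m; Δz/H = 6950.0/15277 = 0.45493.
P₂ = 6360 × exp(−0.45493) = 6360 × 0.63449 = 4035.4 kPa.

P ≈ 4035 kPa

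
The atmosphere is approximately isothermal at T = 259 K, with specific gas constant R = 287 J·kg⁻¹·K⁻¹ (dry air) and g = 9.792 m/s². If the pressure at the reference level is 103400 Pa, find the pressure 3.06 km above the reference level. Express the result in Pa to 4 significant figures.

Scale height: H = RT/g = 287 × 259 / 9.792 = 7591.2 m.
Barometric formula: P = P₀ exp(−z/H).
z/H = 3060.0/7591.2 = 0.40310; exp(−0.40310) = 0.66825.
P = 103400 × 0.66825 = 69097 Pa.

P ≈ 69100 Pa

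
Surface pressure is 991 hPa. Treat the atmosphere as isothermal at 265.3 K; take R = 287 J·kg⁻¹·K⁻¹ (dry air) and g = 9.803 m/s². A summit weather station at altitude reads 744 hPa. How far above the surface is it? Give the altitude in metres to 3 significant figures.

z ≈ 2230 m

Scale height: H = RT/g = 287 × 265.3 / 9.803 = 7767.1 m.
Invert the barometric formula: z = H ln(P₀/P).
P₀/P = 991/744 = 1.3320; ln(1.3320) = 0.28668.
z = 7767.1 × 0.28668 = 2226.7 m.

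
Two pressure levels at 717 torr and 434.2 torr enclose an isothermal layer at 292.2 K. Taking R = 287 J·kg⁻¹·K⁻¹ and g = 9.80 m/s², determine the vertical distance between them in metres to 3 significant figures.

Δz ≈ 4290 m

Hypsometric equation: Δz = (R T̄/g) ln(P₁/P₂).
R T̄/g = 287 × 292.2 / 9.80 = 8557.3 m.
ln(717/434.2) = ln(1.6513) = 0.50156.
Δz = 8557.3 × 0.50156 = 4292.0 m.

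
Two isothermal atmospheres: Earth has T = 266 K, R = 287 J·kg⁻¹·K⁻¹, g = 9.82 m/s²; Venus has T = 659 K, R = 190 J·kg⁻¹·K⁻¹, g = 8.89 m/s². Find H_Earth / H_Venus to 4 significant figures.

H = RT/g for each body.
H_Earth = 287 × 266 / 9.82 = 7774.1 m.
H_Venus = 190 × 659 / 8.89 = 14084 m.
H_Earth/H_Venus = 7774.1/14084 = 0.55198.

H_Earth/H_Venus ≈ 0.5520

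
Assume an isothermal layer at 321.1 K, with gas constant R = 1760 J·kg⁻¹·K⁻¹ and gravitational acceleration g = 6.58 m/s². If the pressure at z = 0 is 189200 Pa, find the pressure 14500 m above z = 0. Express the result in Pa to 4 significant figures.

P ≈ 159800 Pa

Scale height: H = RT/g = 1760 × 321.1 / 6.58 = 85887 m.
Barometric formula: P = P₀ exp(−z/H).
z/H = 14500/85887 = 0.16883; exp(−0.16883) = 0.84465.
P = 189200 × 0.84465 = 159810 Pa.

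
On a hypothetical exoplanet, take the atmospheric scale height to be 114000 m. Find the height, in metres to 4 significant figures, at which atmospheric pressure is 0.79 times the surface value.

z ≈ 26870 m

Set P/P₀ = exp(−z/H) = 0.79, so z = −H ln(0.79).
−ln(0.79) = 0.23572; z = 114000 × 0.23572 = 26872 m.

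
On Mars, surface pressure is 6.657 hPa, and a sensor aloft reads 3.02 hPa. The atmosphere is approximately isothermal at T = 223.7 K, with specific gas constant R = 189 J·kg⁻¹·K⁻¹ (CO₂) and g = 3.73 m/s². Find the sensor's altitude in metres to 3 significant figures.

z ≈ 8960 m

Scale height: H = RT/g = 189 × 223.7 / 3.73 = 11335 m.
Invert the barometric formula: z = H ln(P₀/P).
P₀/P = 6.657/3.02 = 2.2043; ln(2.2043) = 0.79041.
z = 11335 × 0.79041 = 8959.3 m.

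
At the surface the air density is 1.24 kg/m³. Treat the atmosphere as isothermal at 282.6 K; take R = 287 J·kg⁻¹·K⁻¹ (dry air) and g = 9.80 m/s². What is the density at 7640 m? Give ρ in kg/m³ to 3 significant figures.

ρ ≈ 0.493 kg/m³

Scale height: H = RT/g = 287 × 282.6 / 9.80 = 8276.1 m.
In an isothermal atmosphere, density decays like pressure: ρ = ρ₀ exp(−z/H).
z/H = 7640.0/8276.1 = 0.92314; exp(−0.92314) = 0.39727.
ρ = 1.24 × 0.39727 = 0.49261 kg/m³.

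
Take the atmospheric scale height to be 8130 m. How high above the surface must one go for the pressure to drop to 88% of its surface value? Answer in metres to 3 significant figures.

z ≈ 1040 m

Set P/P₀ = exp(−z/H) = 0.88, so z = −H ln(0.88).
−ln(0.88) = 0.12783; z = 8130.0 × 0.12783 = 1039.3 m.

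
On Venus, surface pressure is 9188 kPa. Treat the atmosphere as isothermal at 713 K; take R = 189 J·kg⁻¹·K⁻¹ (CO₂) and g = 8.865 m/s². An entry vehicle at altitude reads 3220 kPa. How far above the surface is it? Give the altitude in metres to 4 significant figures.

z ≈ 15940 m

Scale height: H = RT/g = 189 × 713 / 8.865 = 15201 m.
Invert the barometric formula: z = H ln(P₀/P).
P₀/P = 9188/3220 = 2.8534; ln(2.8534) = 1.0485.
z = 15201 × 1.0485 = 15938 m.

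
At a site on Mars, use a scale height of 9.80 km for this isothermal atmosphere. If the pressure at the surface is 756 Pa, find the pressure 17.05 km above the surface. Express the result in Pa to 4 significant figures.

Barometric formula: P = P₀ exp(−z/H).
z/H = 17050/9800.0 = 1.7398; exp(−1.7398) = 0.17556.
P = 756 × 0.17556 = 132.72 Pa.

P ≈ 132.7 Pa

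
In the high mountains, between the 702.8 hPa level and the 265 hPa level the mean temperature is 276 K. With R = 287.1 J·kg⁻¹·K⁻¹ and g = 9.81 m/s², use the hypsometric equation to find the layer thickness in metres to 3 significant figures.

Hypsometric equation: Δz = (R T̄/g) ln(P₁/P₂).
R T̄/g = 287.1 × 276 / 9.81 = 8077.4 m.
ln(702.8/265) = ln(2.6521) = 0.97535.
Δz = 8077.4 × 0.97535 = 7878.3 m.

Δz ≈ 7880 m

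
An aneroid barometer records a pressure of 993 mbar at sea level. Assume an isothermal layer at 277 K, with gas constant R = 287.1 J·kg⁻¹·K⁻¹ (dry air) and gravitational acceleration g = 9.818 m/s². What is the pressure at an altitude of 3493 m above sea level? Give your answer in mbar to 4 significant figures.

P ≈ 645.2 mbar

Scale height: H = RT/g = 287.1 × 277 / 9.818 = 8100.1 m.
Barometric formula: P = P₀ exp(−z/H).
z/H = 3493.0/8100.1 = 0.43123; exp(−0.43123) = 0.64971.
P = 993 × 0.64971 = 645.16 mbar.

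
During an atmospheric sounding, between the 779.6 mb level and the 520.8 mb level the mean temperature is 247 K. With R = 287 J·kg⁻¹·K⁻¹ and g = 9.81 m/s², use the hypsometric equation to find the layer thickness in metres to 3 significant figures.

Hypsometric equation: Δz = (R T̄/g) ln(P₁/P₂).
R T̄/g = 287 × 247 / 9.81 = 7226.2 m.
ln(779.6/520.8) = ln(1.4969) = 0.40340.
Δz = 7226.2 × 0.40340 = 2915.0 m.

Δz ≈ 2920 m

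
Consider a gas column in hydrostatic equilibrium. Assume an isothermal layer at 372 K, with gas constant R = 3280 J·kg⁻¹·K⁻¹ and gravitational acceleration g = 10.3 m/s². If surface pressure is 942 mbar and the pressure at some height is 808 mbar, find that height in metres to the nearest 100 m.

z ≈ 18200 m

Scale height: H = RT/g = 3280 × 372 / 10.3 = 118460 m.
Invert the barometric formula: z = H ln(P₀/P).
P₀/P = 942/808 = 1.1658; ln(1.1658) = 0.15341.
z = 118460 × 0.15341 = 18173 m.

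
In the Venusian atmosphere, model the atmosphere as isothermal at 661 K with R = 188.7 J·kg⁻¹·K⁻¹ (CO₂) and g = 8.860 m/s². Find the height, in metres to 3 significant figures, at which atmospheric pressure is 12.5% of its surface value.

z ≈ 29300 m

Scale height: H = RT/g = 188.7 × 661 / 8.860 = 14078 m.
Set P/P₀ = exp(−z/H) = 0.125, so z = −H ln(0.125).
−ln(0.125) = 2.0794; z = 14078 × 2.0794 = 29274 m.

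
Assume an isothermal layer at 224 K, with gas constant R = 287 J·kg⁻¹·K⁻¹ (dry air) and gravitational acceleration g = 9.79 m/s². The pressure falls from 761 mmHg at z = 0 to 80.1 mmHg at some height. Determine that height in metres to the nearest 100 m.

Scale height: H = RT/g = 287 × 224 / 9.79 = 6566.7 m.
Invert the barometric formula: z = H ln(P₀/P).
P₀/P = 761/80.1 = 9.5006; ln(9.5006) = 2.2514.
z = 6566.7 × 2.2514 = 14784 m.

z ≈ 14800 m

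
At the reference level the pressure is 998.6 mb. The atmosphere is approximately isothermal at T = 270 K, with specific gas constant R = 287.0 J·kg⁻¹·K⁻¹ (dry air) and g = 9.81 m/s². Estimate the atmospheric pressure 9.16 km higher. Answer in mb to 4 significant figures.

P ≈ 313.2 mb

Scale height: H = RT/g = 287.0 × 270 / 9.81 = 7899.1 m.
Barometric formula: P = P₀ exp(−z/H).
z/H = 9160.0/7899.1 = 1.1596; exp(−1.1596) = 0.31361.
P = 998.6 × 0.31361 = 313.17 mb.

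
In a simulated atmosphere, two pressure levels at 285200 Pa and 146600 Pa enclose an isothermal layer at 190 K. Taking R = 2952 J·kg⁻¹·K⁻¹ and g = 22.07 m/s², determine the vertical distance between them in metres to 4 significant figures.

Hypsometric equation: Δz = (R T̄/g) ln(P₁/P₂).
R T̄/g = 2952 × 190 / 22.07 = 25414 m.
ln(285200/146600) = ln(1.9454) = 0.66547.
Δz = 25414 × 0.66547 = 16912 m.

Δz ≈ 16910 m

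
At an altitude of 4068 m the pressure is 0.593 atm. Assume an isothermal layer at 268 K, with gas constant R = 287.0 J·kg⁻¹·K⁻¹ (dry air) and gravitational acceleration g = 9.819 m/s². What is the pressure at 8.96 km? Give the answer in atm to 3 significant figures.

P ≈ 0.318 atm

Scale height: H = RT/g = 287.0 × 268 / 9.819 = 7833.4 m.
Between two levels, P₂ = P₁ exp(−Δz/H) with Δz = z₂ − z₁.
Δz = 8960.0 − 4068.0 = 4892.0 m; Δz/H = 4892.0/7833.4 = 0.62451.
P₂ = 0.593 × exp(−0.62451) = 0.593 × 0.53552 = 0.31756 atm.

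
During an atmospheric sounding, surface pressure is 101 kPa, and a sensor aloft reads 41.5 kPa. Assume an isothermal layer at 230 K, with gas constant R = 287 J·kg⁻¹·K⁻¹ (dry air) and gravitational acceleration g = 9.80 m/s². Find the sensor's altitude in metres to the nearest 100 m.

z ≈ 6000 m

Scale height: H = RT/g = 287 × 230 / 9.80 = 6735.7 m.
Invert the barometric formula: z = H ln(P₀/P).
P₀/P = 101/41.5 = 2.4337; ln(2.4337) = 0.88941.
z = 6735.7 × 0.88941 = 5990.8 m.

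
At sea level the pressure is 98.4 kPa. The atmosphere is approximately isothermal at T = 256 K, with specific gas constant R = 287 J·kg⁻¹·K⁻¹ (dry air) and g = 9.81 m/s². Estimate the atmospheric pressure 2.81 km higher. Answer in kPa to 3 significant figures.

P ≈ 67.6 kPa

Scale height: H = RT/g = 287 × 256 / 9.81 = 7489.5 m.
Barometric formula: P = P₀ exp(−z/H).
z/H = 2810.0/7489.5 = 0.37519; exp(−0.37519) = 0.68716.
P = 98.4 × 0.68716 = 67.617 kPa.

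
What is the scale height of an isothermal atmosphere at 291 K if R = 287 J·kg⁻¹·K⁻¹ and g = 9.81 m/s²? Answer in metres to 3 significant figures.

H ≈ 8510 m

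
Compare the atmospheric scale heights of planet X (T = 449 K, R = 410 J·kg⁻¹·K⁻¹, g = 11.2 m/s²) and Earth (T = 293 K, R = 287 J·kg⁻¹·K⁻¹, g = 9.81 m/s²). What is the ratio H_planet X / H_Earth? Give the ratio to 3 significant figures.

H = RT/g for each body.
H_planet X = 410 × 449 / 11.2 = 16437 m.
H_Earth = 287 × 293 / 9.81 = 8572.0 m.
H_planet X/H_Earth = 16437/8572.0 = 1.9175.

H_planet X/H_Earth ≈ 1.92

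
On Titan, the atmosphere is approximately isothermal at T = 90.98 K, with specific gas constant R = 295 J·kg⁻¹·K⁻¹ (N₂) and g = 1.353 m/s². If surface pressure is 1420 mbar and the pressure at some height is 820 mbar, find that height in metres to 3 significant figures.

z ≈ 10900 m

Scale height: H = RT/g = 295 × 90.98 / 1.353 = 19837 m.
Invert the barometric formula: z = H ln(P₀/P).
P₀/P = 1420/820 = 1.7317; ln(1.7317) = 0.54910.
z = 19837 × 0.54910 = 10892 m.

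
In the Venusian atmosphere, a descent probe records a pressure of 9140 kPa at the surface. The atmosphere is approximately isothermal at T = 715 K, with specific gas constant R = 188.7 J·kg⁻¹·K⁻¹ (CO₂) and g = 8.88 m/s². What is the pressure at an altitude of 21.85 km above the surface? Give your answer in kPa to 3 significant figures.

P ≈ 2170 kPa

Scale height: H = RT/g = 188.7 × 715 / 8.88 = 15194 m.
Barometric formula: P = P₀ exp(−z/H).
z/H = 21850/15194 = 1.4381; exp(−1.4381) = 0.23738.
P = 9140 × 0.23738 = 2169.7 kPa.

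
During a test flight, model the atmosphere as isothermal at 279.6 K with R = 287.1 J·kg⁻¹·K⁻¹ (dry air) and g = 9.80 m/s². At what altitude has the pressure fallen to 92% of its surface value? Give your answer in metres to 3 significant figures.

Scale height: H = RT/g = 287.1 × 279.6 / 9.80 = 8191.1 m.
Set P/P₀ = exp(−z/H) = 0.92, so z = −H ln(0.92).
−ln(0.92) = 0.083382; z = 8191.1 × 0.083382 = 682.99 m.

z ≈ 683 m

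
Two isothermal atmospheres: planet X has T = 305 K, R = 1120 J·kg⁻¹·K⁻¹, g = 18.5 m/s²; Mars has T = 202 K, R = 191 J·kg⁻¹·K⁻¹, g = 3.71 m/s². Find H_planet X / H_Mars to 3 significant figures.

H_planet X/H_Mars ≈ 1.78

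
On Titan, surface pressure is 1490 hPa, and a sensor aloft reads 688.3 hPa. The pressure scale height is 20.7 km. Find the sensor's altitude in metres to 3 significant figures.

z ≈ 16000 m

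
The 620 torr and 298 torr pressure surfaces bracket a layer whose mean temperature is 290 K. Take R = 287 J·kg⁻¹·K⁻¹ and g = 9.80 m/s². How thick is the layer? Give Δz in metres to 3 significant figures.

Hypsometric equation: Δz = (R T̄/g) ln(P₁/P₂).
R T̄/g = 287 × 290 / 9.80 = 8492.9 m.
ln(620/298) = ln(2.0805) = 0.73261.
Δz = 8492.9 × 0.73261 = 6222.0 m.

Δz ≈ 6220 m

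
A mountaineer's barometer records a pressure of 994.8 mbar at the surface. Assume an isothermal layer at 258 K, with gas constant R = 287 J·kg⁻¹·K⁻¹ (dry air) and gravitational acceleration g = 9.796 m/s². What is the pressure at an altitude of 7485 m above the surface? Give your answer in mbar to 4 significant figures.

Scale height: H = RT/g = 287 × 258 / 9.796 = 7558.8 m.
Barometric formula: P = P₀ exp(−z/H).
z/H = 7485.0/7558.8 = 0.99024; exp(−0.99024) = 0.37149.
P = 994.8 × 0.37149 = 369.56 mbar.

P ≈ 369.6 mbar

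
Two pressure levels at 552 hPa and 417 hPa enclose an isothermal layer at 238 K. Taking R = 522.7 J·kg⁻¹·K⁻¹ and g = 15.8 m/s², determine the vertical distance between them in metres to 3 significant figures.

Hypsometric equation: Δz = (R T̄/g) ln(P₁/P₂).
R T̄/g = 522.7 × 238 / 15.8 = 7873.6 m.
ln(552/417) = ln(1.3237) = 0.28043.
Δz = 7873.6 × 0.28043 = 2208.0 m.

Δz ≈ 2210 m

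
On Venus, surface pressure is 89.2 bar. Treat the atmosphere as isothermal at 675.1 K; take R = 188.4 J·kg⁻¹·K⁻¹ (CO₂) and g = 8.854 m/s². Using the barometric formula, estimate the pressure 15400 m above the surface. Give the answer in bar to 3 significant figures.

Scale height: H = RT/g = 188.4 × 675.1 / 8.854 = 14365 m.
Barometric formula: P = P₀ exp(−z/H).
z/H = 15400/14365 = 1.0721; exp(−1.0721) = 0.34229.
P = 89.2 × 0.34229 = 30.532 bar.

P ≈ 30.5 bar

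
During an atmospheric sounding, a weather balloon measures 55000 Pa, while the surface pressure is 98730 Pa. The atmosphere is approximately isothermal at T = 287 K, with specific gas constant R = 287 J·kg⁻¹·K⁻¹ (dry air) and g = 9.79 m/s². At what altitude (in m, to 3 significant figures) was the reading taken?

Scale height: H = RT/g = 287 × 287 / 9.79 = 8413.6 m.
Invert the barometric formula: z = H ln(P₀/P).
P₀/P = 98730/55000 = 1.7951; ln(1.7951) = 0.58506.
z = 8413.6 × 0.58506 = 4922.5 m.

z ≈ 4920 m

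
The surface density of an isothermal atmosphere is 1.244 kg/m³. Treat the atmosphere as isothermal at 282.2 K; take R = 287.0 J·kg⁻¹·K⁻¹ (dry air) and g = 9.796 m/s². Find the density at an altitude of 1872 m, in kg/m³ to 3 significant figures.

Scale height: H = RT/g = 287.0 × 282.2 / 9.796 = 8267.8 m.
In an isothermal atmosphere, density decays like pressure: ρ = ρ₀ exp(−z/H).
z/H = 1872.0/8267.8 = 0.22642; exp(−0.22642) = 0.79738.
ρ = 1.244 × 0.79738 = 0.99194 kg/m³.

ρ ≈ 0.992 kg/m³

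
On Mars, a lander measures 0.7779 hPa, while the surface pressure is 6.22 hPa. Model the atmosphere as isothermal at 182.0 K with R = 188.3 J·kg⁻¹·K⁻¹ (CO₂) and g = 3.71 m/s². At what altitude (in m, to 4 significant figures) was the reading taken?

Scale height: H = RT/g = 188.3 × 182.0 / 3.71 = 9237.4 m.
Invert the barometric formula: z = H ln(P₀/P).
P₀/P = 6.22/0.7779 = 7.9959; ln(7.9959) = 2.0789.
z = 9237.4 × 2.0789 = 19204 m.

z ≈ 19200 m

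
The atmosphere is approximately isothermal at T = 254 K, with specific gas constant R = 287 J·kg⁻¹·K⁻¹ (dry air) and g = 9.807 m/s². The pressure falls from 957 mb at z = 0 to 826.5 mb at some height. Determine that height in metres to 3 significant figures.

z ≈ 1090 m

Scale height: H = RT/g = 287 × 254 / 9.807 = 7433.3 m.
Invert the barometric formula: z = H ln(P₀/P).
P₀/P = 957/826.5 = 1.1579; ln(1.1579) = 0.14661.
z = 7433.3 × 0.14661 = 1089.8 m.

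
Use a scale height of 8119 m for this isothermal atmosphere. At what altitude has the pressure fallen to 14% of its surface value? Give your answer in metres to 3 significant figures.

Set P/P₀ = exp(−z/H) = 0.14, so z = −H ln(0.14).
−ln(0.14) = 1.9661; z = 8119.0 × 1.9661 = 15963 m.

z ≈ 16000 m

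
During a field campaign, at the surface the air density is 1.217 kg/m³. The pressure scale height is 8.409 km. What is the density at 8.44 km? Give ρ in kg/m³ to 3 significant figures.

In an isothermal atmosphere, density decays like pressure: ρ = ρ₀ exp(−z/H).
z/H = 8440.0/8409.0 = 1.0037; exp(−1.0037) = 0.36652.
ρ = 1.217 × 0.36652 = 0.44605 kg/m³.

ρ ≈ 0.446 kg/m³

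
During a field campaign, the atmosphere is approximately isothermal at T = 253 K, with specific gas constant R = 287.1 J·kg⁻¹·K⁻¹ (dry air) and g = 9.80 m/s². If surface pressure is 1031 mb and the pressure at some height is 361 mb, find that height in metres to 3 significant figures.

z ≈ 7780 m

Scale height: H = RT/g = 287.1 × 253 / 9.80 = 7411.9 m.
Invert the barometric formula: z = H ln(P₀/P).
P₀/P = 1031/361 = 2.8560; ln(2.8560) = 1.0494.
z = 7411.9 × 1.0494 = 7778.0 m.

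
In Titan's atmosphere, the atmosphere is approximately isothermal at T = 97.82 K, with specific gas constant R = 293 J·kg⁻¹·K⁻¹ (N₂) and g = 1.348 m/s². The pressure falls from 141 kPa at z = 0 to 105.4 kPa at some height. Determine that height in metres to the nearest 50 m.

Scale height: H = RT/g = 293 × 97.82 / 1.348 = 21262 m.
Invert the barometric formula: z = H ln(P₀/P).
P₀/P = 141/105.4 = 1.3378; ln(1.3378) = 0.29103.
z = 21262 × 0.29103 = 6187.9 m.

z ≈ 6200 m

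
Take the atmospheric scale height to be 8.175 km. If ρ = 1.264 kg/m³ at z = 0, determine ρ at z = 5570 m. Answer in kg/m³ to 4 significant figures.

ρ ≈ 0.6395 kg/m³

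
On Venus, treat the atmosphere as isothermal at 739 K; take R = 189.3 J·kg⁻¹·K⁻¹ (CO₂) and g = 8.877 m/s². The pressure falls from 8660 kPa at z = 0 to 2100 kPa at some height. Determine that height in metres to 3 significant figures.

z ≈ 22300 m

Scale height: H = RT/g = 189.3 × 739 / 8.877 = 15759 m.
Invert the barometric formula: z = H ln(P₀/P).
P₀/P = 8660/2100 = 4.1238; ln(4.1238) = 1.4168.
z = 15759 × 1.4168 = 22327 m.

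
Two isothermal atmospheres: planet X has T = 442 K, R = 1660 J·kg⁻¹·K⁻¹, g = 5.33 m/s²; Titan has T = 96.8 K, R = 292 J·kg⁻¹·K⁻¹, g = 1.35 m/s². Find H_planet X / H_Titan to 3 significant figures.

H = RT/g for each body.
H_planet X = 1660 × 442 / 5.33 = 137660 m.
H_Titan = 292 × 96.8 / 1.35 = 20937 m.
H_planet X/H_Titan = 137660/20937 = 6.5750.

H_planet X/H_Titan ≈ 6.57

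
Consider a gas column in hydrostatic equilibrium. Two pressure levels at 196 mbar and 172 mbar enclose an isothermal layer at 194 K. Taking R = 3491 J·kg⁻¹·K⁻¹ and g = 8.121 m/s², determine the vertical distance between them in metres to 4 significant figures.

Hypsometric equation: Δz = (R T̄/g) ln(P₁/P₂).
R T̄/g = 3491 × 194 / 8.121 = 83395 m.
ln(196/172) = ln(1.1395) = 0.13059.
Δz = 83395 × 0.13059 = 10891 m.

Δz ≈ 10890 m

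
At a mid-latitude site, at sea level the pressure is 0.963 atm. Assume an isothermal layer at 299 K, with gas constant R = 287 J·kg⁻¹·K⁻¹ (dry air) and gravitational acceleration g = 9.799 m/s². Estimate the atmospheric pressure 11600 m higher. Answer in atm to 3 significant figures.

P ≈ 0.256 atm

Scale height: H = RT/g = 287 × 299 / 9.799 = 8757.3 m.
Barometric formula: P = P₀ exp(−z/H).
z/H = 11600/8757.3 = 1.3246; exp(−1.3246) = 0.26591.
P = 0.963 × 0.26591 = 0.25607 atm.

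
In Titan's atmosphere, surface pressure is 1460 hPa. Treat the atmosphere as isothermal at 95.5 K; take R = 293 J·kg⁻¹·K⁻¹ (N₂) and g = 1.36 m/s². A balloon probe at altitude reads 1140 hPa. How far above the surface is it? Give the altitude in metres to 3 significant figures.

Scale height: H = RT/g = 293 × 95.5 / 1.36 = 20575 m.
Invert the barometric formula: z = H ln(P₀/P).
P₀/P = 1460/1140 = 1.2807; ln(1.2807) = 0.24741.
z = 20575 × 0.24741 = 5090.5 m.

z ≈ 5090 m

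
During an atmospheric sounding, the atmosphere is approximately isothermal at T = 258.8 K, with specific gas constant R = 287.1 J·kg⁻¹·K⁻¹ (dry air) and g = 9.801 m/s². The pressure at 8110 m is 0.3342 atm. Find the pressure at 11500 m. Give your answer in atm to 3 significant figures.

Scale height: H = RT/g = 287.1 × 258.8 / 9.801 = 7581.0 m.
Between two levels, P₂ = P₁ exp(−Δz/H) with Δz = z₂ − z₁.
Δz = 11500 − 8110.0 = 3390.0 m; Δz/H = 3390.0/7581.0 = 0.44717.
P₂ = 0.3342 × exp(−0.44717) = 0.3342 × 0.63944 = 0.21370 atm.

P ≈ 0.214 atm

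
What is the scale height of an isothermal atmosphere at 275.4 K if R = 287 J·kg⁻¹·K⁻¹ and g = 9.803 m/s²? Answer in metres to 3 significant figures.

H ≈ 8060 m

The scale height of an isothermal atmosphere is H = RT/g.
H = 287 × 275.4 / 9.803 = 79040/9.803 = 8062.8 m.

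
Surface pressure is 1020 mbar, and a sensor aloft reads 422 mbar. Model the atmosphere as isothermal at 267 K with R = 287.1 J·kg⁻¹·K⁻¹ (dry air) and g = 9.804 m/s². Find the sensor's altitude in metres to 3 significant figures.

Scale height: H = RT/g = 287.1 × 267 / 9.804 = 7818.8 m.
Invert the barometric formula: z = H ln(P₀/P).
P₀/P = 1020/422 = 2.4171; ln(2.4171) = 0.88257.
z = 7818.8 × 0.88257 = 6900.6 m.

z ≈ 6900 m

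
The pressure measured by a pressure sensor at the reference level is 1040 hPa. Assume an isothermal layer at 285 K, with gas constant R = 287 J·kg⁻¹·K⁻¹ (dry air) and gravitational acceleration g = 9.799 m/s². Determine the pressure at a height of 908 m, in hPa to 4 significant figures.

P ≈ 932.8 hPa

Scale height: H = RT/g = 287 × 285 / 9.799 = 8347.3 m.
Barometric formula: P = P₀ exp(−z/H).
z/H = 908.00/8347.3 = 0.10878; exp(−0.10878) = 0.89693.
P = 1040 × 0.89693 = 932.81 hPa.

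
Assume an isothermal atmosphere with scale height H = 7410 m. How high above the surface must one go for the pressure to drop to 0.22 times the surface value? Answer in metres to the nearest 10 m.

z ≈ 11220 m

Set P/P₀ = exp(−z/H) = 0.22, so z = −H ln(0.22).
−ln(0.22) = 1.5141; z = 7410.0 × 1.5141 = 11219 m.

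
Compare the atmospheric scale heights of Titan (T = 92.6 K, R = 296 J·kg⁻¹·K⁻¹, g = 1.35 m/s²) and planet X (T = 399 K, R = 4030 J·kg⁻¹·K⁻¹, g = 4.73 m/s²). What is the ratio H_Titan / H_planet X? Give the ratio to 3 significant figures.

H_Titan/H_planet X ≈ 0.0597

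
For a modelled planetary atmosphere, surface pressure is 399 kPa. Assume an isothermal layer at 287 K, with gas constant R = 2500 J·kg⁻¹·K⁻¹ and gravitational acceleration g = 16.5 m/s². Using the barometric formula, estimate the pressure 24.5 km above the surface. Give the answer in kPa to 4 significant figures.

P ≈ 227.1 kPa

Scale height: H = RT/g = 2500 × 287 / 16.5 = 43485 m.
Barometric formula: P = P₀ exp(−z/H).
z/H = 24500/43485 = 0.56341; exp(−0.56341) = 0.56926.
P = 399 × 0.56926 = 227.13 kPa.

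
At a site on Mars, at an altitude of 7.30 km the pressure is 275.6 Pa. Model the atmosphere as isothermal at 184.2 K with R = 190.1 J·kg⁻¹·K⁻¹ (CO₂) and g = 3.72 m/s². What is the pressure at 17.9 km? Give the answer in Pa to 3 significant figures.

Scale height: H = RT/g = 190.1 × 184.2 / 3.72 = 9413.0 m.
Between two levels, P₂ = P₁ exp(−Δz/H) with Δz = z₂ − z₁.
Δz = 17900 − 7300.0 = 10600 m; Δz/H = 10600/9413.0 = 1.1261.
P₂ = 275.6 × exp(−1.1261) = 275.6 × 0.32430 = 89.377 Pa.

P ≈ 89.4 Pa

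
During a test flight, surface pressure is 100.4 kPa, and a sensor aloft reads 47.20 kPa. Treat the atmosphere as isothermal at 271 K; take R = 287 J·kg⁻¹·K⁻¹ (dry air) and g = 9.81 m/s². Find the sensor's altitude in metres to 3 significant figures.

Scale height: H = RT/g = 287 × 271 / 9.81 = 7928.3 m.
Invert the barometric formula: z = H ln(P₀/P).
P₀/P = 100.4/47.20 = 2.1271; ln(2.1271) = 0.75476.
z = 7928.3 × 0.75476 = 5984.0 m.

z ≈ 5980 m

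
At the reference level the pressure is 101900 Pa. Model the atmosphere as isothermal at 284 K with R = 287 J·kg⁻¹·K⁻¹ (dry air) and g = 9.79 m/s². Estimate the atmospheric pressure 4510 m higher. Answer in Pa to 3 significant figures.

Scale height: H = RT/g = 287 × 284 / 9.79 = 8325.6 m.
Barometric formula: P = P₀ exp(−z/H).
z/H = 4510.0/8325.6 = 0.54170; exp(−0.54170) = 0.58176.
P = 101900 × 0.58176 = 59281 Pa.

P ≈ 59300 Pa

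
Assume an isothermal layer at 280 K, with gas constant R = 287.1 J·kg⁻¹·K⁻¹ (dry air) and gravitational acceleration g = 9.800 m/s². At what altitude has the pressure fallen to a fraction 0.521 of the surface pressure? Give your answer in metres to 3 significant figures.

Scale height: H = RT/g = 287.1 × 280 / 9.800 = 8202.9 m.
Set P/P₀ = exp(−z/H) = 0.521, so z = −H ln(0.521).
−ln(0.521) = 0.65201; z = 8202.9 × 0.65201 = 5348.4 m.

z ≈ 5350 m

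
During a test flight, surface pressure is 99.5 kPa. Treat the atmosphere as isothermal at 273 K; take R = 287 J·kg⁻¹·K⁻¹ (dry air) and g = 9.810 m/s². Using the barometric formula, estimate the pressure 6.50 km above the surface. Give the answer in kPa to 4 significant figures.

P ≈ 44.09 kPa

Scale height: H = RT/g = 287 × 273 / 9.810 = 7986.9 m.
Barometric formula: P = P₀ exp(−z/H).
z/H = 6500.0/7986.9 = 0.81383; exp(−0.81383) = 0.44316.
P = 99.5 × 0.44316 = 44.094 kPa.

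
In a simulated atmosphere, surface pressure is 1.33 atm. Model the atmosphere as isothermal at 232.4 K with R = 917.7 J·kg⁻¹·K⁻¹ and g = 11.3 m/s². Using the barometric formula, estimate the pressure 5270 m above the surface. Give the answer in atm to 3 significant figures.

P ≈ 1.01 atm

Scale height: H = RT/g = 917.7 × 232.4 / 11.3 = 18874 m.
Barometric formula: P = P₀ exp(−z/H).
z/H = 5270.0/18874 = 0.27922; exp(−0.27922) = 0.75637.
P = 1.33 × 0.75637 = 1.0060 atm.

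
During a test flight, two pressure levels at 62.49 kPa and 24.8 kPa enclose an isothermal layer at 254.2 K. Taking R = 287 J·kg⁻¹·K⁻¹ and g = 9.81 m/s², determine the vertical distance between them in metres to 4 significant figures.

Hypsometric equation: Δz = (R T̄/g) ln(P₁/P₂).
R T̄/g = 287 × 254.2 / 9.81 = 7436.8 m.
ln(62.49/24.8) = ln(2.5198) = 0.92418.
Δz = 7436.8 × 0.92418 = 6872.9 m.

Δz ≈ 6873 m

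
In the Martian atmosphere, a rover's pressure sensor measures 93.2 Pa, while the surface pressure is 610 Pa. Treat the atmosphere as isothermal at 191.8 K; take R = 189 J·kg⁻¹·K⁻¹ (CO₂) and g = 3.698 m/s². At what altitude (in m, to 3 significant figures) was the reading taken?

z ≈ 18400 m

Scale height: H = RT/g = 189 × 191.8 / 3.698 = 9802.7 m.
Invert the barometric formula: z = H ln(P₀/P).
P₀/P = 610/93.2 = 6.5451; ln(6.5451) = 1.8787.
z = 9802.7 × 1.8787 = 18416 m.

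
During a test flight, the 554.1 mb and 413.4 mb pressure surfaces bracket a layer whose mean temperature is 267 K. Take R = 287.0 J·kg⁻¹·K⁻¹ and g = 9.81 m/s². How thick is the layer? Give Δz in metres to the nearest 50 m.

Δz ≈ 2300 m

Hypsometric equation: Δz = (R T̄/g) ln(P₁/P₂).
R T̄/g = 287.0 × 267 / 9.81 = 7811.3 m.
ln(554.1/413.4) = ln(1.3403) = 0.29289.
Δz = 7811.3 × 0.29289 = 2287.9 m.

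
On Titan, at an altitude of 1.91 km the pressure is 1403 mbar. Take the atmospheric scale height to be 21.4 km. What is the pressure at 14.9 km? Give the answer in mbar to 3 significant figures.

Between two levels, P₂ = P₁ exp(−Δz/H) with Δz = z₂ − z₁.
Δz = 14900 − 1910.0 = 12990 m; Δz/H = 12990/21400 = 0.60701.
P₂ = 1403 × exp(−0.60701) = 1403 × 0.54498 = 764.61 mbar.

P ≈ 765 mbar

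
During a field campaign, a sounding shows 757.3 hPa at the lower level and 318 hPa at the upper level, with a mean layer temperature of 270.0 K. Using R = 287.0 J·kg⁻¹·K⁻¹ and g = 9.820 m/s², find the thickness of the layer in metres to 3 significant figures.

Δz ≈ 6850 m

Hypsometric equation: Δz = (R T̄/g) ln(P₁/P₂).
R T̄/g = 287.0 × 270.0 / 9.820 = 7891.0 m.
ln(757.3/318) = ln(2.3814) = 0.86769.
Δz = 7891.0 × 0.86769 = 6846.9 m.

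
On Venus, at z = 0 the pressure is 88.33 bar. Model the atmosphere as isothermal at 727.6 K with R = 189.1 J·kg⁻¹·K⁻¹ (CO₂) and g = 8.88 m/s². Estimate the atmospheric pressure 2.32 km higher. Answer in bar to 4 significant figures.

P ≈ 76.05 bar

Scale height: H = RT/g = 189.1 × 727.6 / 8.88 = 15494 m.
Barometric formula: P = P₀ exp(−z/H).
z/H = 2320.0/15494 = 0.14974; exp(−0.14974) = 0.86093.
P = 88.33 × 0.86093 = 76.046 bar.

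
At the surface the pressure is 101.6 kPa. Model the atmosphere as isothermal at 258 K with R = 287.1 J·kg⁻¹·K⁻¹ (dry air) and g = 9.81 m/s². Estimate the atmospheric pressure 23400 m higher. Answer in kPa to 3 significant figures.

Scale height: H = RT/g = 287.1 × 258 / 9.81 = 7550.6 m.
Barometric formula: P = P₀ exp(−z/H).
z/H = 23400/7550.6 = 3.0991; exp(−3.0991) = 0.045090.
P = 101.6 × 0.045090 = 4.5811 kPa.

P ≈ 4.58 kPa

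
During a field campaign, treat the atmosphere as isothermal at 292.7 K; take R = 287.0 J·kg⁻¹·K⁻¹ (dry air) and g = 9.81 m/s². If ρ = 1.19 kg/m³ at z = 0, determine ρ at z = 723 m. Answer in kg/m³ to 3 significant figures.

Scale height: H = RT/g = 287.0 × 292.7 / 9.81 = 8563.2 m.
In an isothermal atmosphere, density decays like pressure: ρ = ρ₀ exp(−z/H).
z/H = 723.00/8563.2 = 0.084431; exp(−0.084431) = 0.91904.
ρ = 1.19 × 0.91904 = 1.0937 kg/m³.

ρ ≈ 1.09 kg/m³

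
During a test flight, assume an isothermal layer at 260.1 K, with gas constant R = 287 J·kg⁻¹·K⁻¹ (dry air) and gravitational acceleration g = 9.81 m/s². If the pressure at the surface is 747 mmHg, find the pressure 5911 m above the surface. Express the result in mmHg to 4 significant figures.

Scale height: H = RT/g = 287 × 260.1 / 9.81 = 7609.4 m.
Barometric formula: P = P₀ exp(−z/H).
z/H = 5911.0/7609.4 = 0.77680; exp(−0.77680) = 0.45988.
P = 747 × 0.45988 = 343.53 mmHg.

P ≈ 343.5 mmHg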